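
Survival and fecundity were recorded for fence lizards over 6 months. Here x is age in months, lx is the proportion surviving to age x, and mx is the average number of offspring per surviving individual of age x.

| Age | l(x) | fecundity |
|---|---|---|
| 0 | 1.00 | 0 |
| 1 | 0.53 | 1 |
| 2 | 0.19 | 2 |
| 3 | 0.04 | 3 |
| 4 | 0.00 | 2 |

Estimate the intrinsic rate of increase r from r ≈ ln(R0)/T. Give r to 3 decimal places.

0.018

R0 = Σ lx·mx = 0 + 0.53 + 0.38 + 0.12 + 0 = 1.03
Σ x·lx·mx = 1.65; T = 1.65/1.03 = 1.60194…
r ≈ ln(R0)/T = ln(1.03)/1.60194… = 0.01845… → 0.018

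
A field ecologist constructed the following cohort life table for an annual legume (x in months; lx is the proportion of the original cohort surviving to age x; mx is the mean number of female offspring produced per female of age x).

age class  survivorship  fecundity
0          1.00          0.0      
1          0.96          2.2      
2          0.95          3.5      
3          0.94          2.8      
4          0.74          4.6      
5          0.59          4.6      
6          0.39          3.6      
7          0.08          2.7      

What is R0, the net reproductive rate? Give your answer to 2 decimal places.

15.81

lx·mx by age: 0, 2.112, 3.325, 2.632, 3.404, 2.714, 1.404, 0.216
R0 = Σ lx·mx = 15.807 → 15.81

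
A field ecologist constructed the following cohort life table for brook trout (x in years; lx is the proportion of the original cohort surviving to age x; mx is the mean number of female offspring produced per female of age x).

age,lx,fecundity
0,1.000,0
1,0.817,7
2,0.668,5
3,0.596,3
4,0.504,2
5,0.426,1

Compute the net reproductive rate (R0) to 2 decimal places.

12.28

lx·mx by age: 0, 5.719, 3.34, 1.788, 1.008, 0.426
R0 = Σ lx·mx = 12.281 → 12.28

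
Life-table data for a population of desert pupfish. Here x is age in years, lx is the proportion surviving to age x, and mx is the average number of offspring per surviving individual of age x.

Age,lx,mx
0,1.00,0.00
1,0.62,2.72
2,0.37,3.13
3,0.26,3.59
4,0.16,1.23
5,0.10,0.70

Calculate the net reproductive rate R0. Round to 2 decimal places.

4.04

lx·mx by age: 0, 1.6864, 1.1581, 0.9334, 0.1968, 0.07
R0 = Σ lx·mx = 4.0447 → 4.04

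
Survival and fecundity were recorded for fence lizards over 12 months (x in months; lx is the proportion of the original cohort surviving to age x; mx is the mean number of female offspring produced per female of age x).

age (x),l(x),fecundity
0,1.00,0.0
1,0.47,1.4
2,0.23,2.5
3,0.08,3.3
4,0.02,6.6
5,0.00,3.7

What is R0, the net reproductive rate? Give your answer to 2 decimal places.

1.63

lx·mx by age: 0, 0.658, 0.575, 0.264, 0.132, 0
R0 = Σ lx·mx = 1.629 → 1.63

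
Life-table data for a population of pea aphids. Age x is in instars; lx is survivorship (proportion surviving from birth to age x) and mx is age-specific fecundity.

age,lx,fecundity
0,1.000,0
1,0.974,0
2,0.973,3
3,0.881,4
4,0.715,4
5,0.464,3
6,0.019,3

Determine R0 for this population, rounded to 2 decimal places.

10.75

lx·mx by age: 0, 0, 2.919, 3.524, 2.86, 1.392, 0.057
R0 = Σ lx·mx = 10.752 → 10.75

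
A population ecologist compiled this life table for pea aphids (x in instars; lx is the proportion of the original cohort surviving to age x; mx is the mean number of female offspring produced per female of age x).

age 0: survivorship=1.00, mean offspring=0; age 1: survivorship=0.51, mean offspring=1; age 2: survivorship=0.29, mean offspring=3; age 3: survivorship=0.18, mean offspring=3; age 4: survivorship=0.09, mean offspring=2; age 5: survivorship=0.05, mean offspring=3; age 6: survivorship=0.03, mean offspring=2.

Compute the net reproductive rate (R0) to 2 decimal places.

lx·mx by age: 0, 0.51, 0.87, 0.54, 0.18, 0.15, 0.06
R0 = Σ lx·mx = 2.31 → 2.31

2.31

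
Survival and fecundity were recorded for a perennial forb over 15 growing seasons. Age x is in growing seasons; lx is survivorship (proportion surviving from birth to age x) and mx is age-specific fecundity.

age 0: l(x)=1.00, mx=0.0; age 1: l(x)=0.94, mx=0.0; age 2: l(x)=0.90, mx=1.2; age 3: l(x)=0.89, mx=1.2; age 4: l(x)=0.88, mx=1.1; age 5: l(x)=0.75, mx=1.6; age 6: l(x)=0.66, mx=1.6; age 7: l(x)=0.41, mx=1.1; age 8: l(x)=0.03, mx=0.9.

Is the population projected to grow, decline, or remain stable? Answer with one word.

growing

R0 = Σ lx·mx = 0 + 0 + 1.08 + 1.068 + 0.968 + 1.2 + 1.056 + 0.451 + 0.027 = 5.85
R0 > 1, so the population is growing.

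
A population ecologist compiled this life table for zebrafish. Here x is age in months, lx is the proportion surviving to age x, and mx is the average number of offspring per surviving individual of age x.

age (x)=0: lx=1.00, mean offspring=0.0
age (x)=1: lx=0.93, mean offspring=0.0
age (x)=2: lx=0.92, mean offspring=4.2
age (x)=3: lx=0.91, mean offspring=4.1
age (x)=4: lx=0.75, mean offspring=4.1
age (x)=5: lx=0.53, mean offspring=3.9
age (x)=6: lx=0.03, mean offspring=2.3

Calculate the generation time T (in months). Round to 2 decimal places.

lx·mx: 0, 0, 3.864, 3.731, 3.075, 2.067, 0.069 → R0 = 12.806
x·lx·mx: 0, 0, 7.728, 11.193, 12.3, 10.335, 0.414 → Σ = 41.97
T = 41.97 / 12.806 = 3.27737… → 3.28

3.28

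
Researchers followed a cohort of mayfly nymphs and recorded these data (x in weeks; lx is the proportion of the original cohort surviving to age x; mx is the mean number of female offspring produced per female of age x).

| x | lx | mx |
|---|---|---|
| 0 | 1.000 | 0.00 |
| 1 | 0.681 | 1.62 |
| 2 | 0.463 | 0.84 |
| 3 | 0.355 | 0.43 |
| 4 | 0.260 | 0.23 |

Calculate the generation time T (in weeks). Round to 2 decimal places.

1.51

lx·mx: 0, 1.10322, 0.38892, 0.15265, 0.0598 → R0 = 1.70459
x·lx·mx: 0, 1.10322, 0.77784, 0.45795, 0.2392 → Σ = 2.57821
T = 2.57821 / 1.70459 = 1.51251… → 1.51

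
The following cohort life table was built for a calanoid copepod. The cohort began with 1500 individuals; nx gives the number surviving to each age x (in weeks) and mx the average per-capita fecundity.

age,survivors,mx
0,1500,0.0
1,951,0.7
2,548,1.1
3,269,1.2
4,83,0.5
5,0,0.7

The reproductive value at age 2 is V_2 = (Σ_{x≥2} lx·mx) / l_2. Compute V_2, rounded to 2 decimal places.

lx = nx/n0 = nx/1500: 1, 0.634, 0.36533…, 0.17933…, 0.05533…, 0
lx·mx for x ≥ 2: 0.401867…, 0.2152…, 0.027667…, 0 → sum = 0.644733…
V_2 = 0.644733… / l_2 = 0.644733… / 0.365333… = 1.764781… → 1.76

1.76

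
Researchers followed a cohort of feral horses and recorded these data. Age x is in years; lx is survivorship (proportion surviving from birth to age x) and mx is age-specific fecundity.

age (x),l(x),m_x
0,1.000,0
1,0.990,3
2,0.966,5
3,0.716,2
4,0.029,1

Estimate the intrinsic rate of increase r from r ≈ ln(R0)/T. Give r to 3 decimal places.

R0 = Σ lx·mx = 0 + 2.97 + 4.83 + 1.432 + 0.029 = 9.261
Σ x·lx·mx = 17.042; T = 17.042/9.261 = 1.84019…
r ≈ ln(R0)/T = ln(9.261)/1.84019… = 1.20956… → 1.210

1.210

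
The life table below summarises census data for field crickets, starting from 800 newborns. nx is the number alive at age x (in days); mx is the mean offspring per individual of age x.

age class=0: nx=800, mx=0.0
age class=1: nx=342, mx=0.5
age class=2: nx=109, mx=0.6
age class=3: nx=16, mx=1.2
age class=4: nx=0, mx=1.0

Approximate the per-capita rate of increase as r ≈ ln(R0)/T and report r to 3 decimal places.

lx = nx/n0 = nx/800: 1, 0.4275, 0.13625, 0.02, 0
R0 = Σ lx·mx = 0 + 0.21375 + 0.08175… + 0.024 + 0 = 0.3195
Σ x·lx·mx = 0.44925; T = 0.44925/0.3195 = 1.4061…
r ≈ ln(R0)/T = ln(0.3195)/1.4061… = -0.81146… → -0.811

-0.811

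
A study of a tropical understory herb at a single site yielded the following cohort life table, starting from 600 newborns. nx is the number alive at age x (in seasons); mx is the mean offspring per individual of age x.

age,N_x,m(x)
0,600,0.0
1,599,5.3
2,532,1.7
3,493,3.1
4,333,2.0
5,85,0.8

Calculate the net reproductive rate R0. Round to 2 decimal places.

lx = nx/n0 = nx/600: 1, 0.99833…, 0.88667…, 0.82167…, 0.555, 0.14167…
lx·mx by age: 0, 5.291167…, 1.507333…, 2.547167…, 1.11, 0.113333…
R0 = Σ lx·mx = 10.569… → 10.57

10.57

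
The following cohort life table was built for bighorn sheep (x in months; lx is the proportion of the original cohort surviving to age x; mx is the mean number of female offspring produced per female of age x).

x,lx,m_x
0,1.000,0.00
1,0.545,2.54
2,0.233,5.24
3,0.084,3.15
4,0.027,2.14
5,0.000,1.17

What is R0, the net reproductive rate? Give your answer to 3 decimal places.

lx·mx by age: 0, 1.3843, 1.22092, 0.2646, 0.05778, 0
R0 = Σ lx·mx = 2.9276 → 2.928

2.928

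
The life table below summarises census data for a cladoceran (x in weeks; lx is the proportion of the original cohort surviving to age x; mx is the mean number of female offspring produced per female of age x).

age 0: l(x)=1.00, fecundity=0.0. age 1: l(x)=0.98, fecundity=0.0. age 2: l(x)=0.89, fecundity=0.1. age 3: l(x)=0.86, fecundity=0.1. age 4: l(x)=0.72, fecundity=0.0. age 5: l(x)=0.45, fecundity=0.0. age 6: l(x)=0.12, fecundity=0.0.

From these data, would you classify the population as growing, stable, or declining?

declining

R0 = Σ lx·mx = 0 + 0 + 0.089 + 0.086 + 0 + 0 + 0 = 0.175
R0 < 1, so the population is declining.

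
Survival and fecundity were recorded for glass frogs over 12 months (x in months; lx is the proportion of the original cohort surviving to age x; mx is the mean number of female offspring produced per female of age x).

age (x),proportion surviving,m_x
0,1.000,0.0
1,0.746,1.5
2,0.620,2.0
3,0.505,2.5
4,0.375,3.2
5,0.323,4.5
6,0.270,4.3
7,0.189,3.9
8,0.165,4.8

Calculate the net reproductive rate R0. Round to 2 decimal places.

8.97

lx·mx by age: 0, 1.119, 1.24, 1.2625, 1.2, 1.4535, 1.161, 0.7371, 0.792
R0 = Σ lx·mx = 8.9651 → 8.97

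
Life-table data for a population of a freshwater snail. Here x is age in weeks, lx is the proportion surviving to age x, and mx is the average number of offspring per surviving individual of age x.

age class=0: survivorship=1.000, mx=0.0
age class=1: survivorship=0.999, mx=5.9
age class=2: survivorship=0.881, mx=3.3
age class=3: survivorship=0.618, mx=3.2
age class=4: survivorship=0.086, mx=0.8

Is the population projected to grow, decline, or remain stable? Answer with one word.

R0 = Σ lx·mx = 0 + 5.8941 + 2.9073 + 1.9776 + 0.0688 = 10.8478
R0 > 1, so the population is growing.

growing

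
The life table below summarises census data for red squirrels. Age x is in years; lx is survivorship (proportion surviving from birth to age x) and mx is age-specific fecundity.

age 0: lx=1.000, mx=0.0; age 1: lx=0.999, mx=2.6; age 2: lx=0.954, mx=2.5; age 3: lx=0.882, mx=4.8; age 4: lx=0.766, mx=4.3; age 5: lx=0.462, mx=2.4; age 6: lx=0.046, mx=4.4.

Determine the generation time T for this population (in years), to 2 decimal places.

2.89

lx·mx: 0, 2.5974, 2.385, 4.2336, 3.2938, 1.1088, 0.2024 → R0 = 13.821
x·lx·mx: 0, 2.5974, 4.77, 12.7008, 13.1752, 5.544, 1.2144 → Σ = 40.0018
T = 40.0018 / 13.821 = 2.894277… → 2.89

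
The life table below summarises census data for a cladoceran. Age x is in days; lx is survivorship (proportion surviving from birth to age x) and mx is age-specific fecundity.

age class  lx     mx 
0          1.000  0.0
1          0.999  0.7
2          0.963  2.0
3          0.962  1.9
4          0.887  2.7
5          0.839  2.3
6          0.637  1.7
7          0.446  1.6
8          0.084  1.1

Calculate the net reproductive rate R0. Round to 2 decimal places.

lx·mx by age: 0, 0.6993, 1.926, 1.8278, 2.3949, 1.9297, 1.0829, 0.7136, 0.0924
R0 = Σ lx·mx = 10.6666 → 10.67

10.67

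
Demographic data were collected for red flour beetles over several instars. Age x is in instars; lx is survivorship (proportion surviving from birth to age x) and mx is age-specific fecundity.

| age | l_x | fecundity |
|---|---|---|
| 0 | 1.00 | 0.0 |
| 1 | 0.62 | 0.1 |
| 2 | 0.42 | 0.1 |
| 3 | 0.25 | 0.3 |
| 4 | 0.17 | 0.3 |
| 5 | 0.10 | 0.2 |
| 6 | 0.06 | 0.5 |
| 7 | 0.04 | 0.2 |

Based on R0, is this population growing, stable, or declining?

R0 = Σ lx·mx = 0 + 0.062 + 0.042 + 0.075 + 0.051 + 0.02 + 0.03 + 0.008 = 0.288
R0 < 1, so the population is declining.

declining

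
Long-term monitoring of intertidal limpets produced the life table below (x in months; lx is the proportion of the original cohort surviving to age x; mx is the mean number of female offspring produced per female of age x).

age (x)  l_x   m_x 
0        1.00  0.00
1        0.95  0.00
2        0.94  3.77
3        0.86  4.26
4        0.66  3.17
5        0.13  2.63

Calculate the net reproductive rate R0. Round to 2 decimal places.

9.64

lx·mx by age: 0, 0, 3.5438, 3.6636, 2.0922, 0.3419
R0 = Σ lx·mx = 9.6415 → 9.64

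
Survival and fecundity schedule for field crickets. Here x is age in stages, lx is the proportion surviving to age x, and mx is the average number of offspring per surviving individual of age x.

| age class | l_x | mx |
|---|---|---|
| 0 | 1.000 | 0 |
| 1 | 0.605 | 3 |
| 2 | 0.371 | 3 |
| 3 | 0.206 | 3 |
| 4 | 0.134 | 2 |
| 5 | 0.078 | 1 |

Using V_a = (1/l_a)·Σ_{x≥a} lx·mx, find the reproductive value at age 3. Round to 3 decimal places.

lx·mx for x ≥ 3: 0.618, 0.268, 0.078 → sum = 0.964
V_3 = 0.964 / l_3 = 0.964 / 0.206 = 4.679612… → 4.680

4.680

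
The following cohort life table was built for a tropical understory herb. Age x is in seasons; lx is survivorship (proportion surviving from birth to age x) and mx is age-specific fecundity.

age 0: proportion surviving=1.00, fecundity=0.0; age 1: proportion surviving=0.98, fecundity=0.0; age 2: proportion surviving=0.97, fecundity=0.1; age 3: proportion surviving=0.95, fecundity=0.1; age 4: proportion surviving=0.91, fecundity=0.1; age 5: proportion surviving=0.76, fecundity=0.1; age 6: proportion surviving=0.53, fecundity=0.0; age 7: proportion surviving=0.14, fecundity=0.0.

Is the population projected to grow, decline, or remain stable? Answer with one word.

R0 = Σ lx·mx = 0 + 0 + 0.097 + 0.095 + 0.091 + 0.076 + 0 + 0 = 0.359
R0 < 1, so the population is declining.

declining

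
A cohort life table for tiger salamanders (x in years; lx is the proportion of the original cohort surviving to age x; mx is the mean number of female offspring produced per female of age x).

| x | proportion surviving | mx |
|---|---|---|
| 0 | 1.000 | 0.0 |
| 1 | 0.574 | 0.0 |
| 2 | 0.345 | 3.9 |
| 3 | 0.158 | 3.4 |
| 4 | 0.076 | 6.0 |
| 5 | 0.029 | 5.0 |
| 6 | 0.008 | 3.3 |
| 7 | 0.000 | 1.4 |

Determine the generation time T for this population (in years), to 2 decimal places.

lx·mx: 0, 0, 1.3455, 0.5372, 0.456, 0.145, 0.0264, 0 → R0 = 2.5101
x·lx·mx: 0, 0, 2.691, 1.6116, 1.824, 0.725, 0.1584, 0 → Σ = 7.01
T = 7.01 / 2.5101 = 2.792717… → 2.79

2.79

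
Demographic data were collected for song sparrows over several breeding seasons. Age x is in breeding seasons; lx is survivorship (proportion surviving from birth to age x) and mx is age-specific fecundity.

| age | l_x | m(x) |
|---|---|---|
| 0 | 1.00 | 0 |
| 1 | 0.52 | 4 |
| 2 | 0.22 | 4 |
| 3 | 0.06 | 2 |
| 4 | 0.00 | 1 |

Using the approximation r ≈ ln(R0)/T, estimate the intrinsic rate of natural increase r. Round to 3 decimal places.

0.825

R0 = Σ lx·mx = 0 + 2.08 + 0.88 + 0.12 + 0 = 3.08
Σ x·lx·mx = 4.2; T = 4.2/3.08 = 1.36364…
r ≈ ln(R0)/T = ln(3.08)/1.36364… = 0.82495… → 0.825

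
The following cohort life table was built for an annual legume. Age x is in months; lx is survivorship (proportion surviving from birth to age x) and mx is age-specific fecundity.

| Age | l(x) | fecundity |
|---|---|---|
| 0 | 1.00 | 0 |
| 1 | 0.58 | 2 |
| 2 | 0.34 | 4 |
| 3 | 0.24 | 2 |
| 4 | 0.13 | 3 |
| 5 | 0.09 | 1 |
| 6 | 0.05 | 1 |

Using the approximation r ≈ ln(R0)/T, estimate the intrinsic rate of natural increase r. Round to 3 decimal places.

R0 = Σ lx·mx = 0 + 1.16 + 1.36 + 0.48 + 0.39 + 0.09 + 0.05 = 3.53
Σ x·lx·mx = 7.63; T = 7.63/3.53 = 2.16147…
r ≈ ln(R0)/T = ln(3.53)/2.16147… = 0.58354… → 0.584

0.584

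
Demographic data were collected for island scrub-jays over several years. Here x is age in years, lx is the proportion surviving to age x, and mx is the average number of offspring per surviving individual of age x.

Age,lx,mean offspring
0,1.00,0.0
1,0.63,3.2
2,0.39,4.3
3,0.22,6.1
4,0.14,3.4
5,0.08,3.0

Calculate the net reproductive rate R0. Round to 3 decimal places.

5.751

lx·mx by age: 0, 2.016, 1.677, 1.342, 0.476, 0.24
R0 = Σ lx·mx = 5.751 → 5.751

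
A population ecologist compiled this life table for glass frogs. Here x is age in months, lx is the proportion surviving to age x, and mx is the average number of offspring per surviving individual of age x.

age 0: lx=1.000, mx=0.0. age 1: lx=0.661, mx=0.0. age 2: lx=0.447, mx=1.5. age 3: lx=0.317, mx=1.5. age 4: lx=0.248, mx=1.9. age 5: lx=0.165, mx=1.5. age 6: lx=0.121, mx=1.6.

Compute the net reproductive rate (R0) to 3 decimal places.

lx·mx by age: 0, 0, 0.6705, 0.4755, 0.4712, 0.2475, 0.1936
R0 = Σ lx·mx = 2.0583 → 2.058

2.058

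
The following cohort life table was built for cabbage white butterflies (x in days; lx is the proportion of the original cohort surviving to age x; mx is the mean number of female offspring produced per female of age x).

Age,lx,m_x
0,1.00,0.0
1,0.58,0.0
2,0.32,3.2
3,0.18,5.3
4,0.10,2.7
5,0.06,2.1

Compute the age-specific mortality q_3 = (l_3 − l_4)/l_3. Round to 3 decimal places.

q_3 = (l_3 − l_4) / l_3 = (0.18 − 0.1) / 0.18
     = 0.08 / 0.18 = 0.444444… → 0.444

0.444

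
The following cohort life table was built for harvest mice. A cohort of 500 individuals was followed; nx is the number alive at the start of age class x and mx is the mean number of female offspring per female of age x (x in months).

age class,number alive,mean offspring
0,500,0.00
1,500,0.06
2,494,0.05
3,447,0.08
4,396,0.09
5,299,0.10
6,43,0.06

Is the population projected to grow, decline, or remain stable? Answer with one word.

declining

lx = nx/n0 = nx/500: 1, 1, 0.988, 0.894, 0.792, 0.598, 0.086
R0 = Σ lx·mx = 0 + 0.06 + 0.0494 + 0.07152 + 0.07128 + 0.0598 + 0.00516 = 0.31716
R0 < 1, so the population is declining.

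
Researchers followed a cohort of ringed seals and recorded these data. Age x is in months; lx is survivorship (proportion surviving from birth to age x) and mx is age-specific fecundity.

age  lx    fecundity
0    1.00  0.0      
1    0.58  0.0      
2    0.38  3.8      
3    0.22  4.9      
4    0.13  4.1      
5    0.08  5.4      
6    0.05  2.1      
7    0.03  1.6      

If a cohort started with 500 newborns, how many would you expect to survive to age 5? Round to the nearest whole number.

Expected survivors = N0 · l_5 = 500 × 0.08 = 40 → 40

40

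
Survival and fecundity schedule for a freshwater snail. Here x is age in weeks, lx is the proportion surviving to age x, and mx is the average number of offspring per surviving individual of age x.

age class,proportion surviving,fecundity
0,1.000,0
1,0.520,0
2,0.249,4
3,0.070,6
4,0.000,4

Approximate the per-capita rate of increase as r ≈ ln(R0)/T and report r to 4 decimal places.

0.1515

R0 = Σ lx·mx = 0 + 0 + 0.996 + 0.42 + 0 = 1.416
Σ x·lx·mx = 3.252; T = 3.252/1.416 = 2.29661…
r ≈ ln(R0)/T = ln(1.416)/2.29661… = 0.151456… → 0.1515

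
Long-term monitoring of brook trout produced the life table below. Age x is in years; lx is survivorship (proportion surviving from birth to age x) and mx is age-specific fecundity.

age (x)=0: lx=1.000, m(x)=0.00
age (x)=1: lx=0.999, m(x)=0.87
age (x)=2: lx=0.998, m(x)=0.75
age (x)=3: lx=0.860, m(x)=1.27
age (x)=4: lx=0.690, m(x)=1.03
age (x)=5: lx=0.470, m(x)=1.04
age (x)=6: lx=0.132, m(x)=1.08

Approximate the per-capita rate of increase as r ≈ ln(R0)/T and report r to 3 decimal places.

R0 = Σ lx·mx = 0 + 0.86913 + 0.7485 + 1.0922 + 0.7107 + 0.4888 + 0.14256 = 4.05189
Σ x·lx·mx = 11.78489; T = 11.78489/4.05189 = 2.90849…
r ≈ ln(R0)/T = ln(4.05189)/2.90849… = 0.48107… → 0.481

0.481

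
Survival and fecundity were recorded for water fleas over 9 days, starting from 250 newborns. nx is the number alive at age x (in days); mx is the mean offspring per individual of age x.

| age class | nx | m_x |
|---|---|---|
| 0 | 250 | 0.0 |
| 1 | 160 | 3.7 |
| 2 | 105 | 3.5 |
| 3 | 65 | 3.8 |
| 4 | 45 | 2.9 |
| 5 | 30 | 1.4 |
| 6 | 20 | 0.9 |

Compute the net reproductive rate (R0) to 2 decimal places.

5.59

lx = nx/n0 = nx/250: 1, 0.64, 0.42, 0.26, 0.18, 0.12, 0.08
lx·mx by age: 0, 2.368, 1.47, 0.988, 0.522, 0.168, 0.072
R0 = Σ lx·mx = 5.588 → 5.59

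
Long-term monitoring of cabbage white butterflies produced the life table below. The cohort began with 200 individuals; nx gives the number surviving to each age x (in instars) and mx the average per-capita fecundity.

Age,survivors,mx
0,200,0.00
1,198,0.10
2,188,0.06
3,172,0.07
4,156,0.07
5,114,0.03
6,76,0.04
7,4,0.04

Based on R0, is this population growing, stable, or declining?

declining

lx = nx/n0 = nx/200: 1, 0.99, 0.94, 0.86, 0.78, 0.57, 0.38, 0.02
R0 = Σ lx·mx = 0 + 0.099 + 0.0564 + 0.0602 + 0.0546 + 0.0171 + 0.0152 + 0.0008 = 0.3033
R0 < 1, so the population is declining.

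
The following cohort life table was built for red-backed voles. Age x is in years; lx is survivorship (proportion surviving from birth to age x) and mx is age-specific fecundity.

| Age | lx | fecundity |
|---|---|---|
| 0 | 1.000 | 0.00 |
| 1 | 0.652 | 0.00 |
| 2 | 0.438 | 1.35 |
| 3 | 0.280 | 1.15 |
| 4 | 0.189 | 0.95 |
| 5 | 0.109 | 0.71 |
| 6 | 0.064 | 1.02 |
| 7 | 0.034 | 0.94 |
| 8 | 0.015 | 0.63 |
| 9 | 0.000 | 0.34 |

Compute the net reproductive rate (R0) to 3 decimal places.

1.277

lx·mx by age: 0, 0, 0.5913, 0.322, 0.17955, 0.07739, 0.06528, 0.03196, 0.00945, 0
R0 = Σ lx·mx = 1.27693 → 1.277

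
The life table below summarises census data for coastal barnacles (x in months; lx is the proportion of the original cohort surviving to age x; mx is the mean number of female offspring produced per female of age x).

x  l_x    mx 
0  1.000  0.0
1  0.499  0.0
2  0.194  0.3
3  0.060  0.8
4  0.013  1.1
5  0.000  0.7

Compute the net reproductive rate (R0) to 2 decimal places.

0.12

lx·mx by age: 0, 0, 0.0582, 0.048, 0.0143, 0
R0 = Σ lx·mx = 0.1205 → 0.12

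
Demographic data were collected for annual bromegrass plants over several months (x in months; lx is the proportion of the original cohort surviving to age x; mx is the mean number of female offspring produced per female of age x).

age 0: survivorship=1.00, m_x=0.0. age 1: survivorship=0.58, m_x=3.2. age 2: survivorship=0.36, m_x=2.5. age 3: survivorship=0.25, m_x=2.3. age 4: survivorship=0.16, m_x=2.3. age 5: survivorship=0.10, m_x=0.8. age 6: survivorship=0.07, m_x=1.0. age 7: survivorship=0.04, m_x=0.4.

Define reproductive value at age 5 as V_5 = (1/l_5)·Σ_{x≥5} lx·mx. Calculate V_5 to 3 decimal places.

1.660

lx·mx for x ≥ 5: 0.08, 0.07, 0.016 → sum = 0.166
V_5 = 0.166 / l_5 = 0.166 / 0.1 = 1.66 → 1.660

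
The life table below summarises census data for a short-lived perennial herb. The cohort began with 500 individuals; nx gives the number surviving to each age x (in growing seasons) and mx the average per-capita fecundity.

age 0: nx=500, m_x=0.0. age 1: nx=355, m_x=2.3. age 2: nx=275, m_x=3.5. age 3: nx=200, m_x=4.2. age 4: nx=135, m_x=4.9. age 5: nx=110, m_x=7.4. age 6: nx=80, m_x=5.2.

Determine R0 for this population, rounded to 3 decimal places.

lx = nx/n0 = nx/500: 1, 0.71, 0.55, 0.4, 0.27, 0.22, 0.16
lx·mx by age: 0, 1.633, 1.925, 1.68, 1.323, 1.628, 0.832
R0 = Σ lx·mx = 9.021 → 9.021

9.021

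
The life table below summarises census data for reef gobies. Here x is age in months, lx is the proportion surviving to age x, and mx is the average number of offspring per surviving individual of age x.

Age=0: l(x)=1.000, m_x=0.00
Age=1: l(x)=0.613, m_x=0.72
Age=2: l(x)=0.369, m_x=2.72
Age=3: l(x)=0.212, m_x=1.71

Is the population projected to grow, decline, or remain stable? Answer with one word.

R0 = Σ lx·mx = 0 + 0.44136 + 1.00368 + 0.36252 = 1.80756
R0 > 1, so the population is growing.

growing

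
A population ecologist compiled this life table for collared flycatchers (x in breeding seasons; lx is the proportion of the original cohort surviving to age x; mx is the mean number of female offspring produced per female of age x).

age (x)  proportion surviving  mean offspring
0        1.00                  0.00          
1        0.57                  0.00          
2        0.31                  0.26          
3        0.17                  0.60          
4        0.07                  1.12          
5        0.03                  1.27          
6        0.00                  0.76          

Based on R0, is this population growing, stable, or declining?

R0 = Σ lx·mx = 0 + 0 + 0.0806 + 0.102 + 0.0784 + 0.0381 + 0 = 0.2991
R0 < 1, so the population is declining.

declining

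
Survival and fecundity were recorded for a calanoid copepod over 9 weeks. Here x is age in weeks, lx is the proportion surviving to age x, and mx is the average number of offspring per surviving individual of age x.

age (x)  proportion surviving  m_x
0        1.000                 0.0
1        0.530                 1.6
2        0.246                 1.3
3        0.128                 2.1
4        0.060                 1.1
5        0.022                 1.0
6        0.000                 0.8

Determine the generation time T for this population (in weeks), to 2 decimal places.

1.75

lx·mx: 0, 0.848, 0.3198, 0.2688, 0.066, 0.022, 0 → R0 = 1.5246
x·lx·mx: 0, 0.848, 0.6396, 0.8064, 0.264, 0.11, 0 → Σ = 2.668
T = 2.668 / 1.5246 = 1.749967… → 1.75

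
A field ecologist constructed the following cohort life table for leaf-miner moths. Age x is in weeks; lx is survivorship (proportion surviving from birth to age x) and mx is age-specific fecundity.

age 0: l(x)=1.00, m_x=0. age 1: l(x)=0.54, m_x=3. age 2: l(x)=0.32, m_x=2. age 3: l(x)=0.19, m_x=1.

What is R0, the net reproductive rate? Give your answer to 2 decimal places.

lx·mx by age: 0, 1.62, 0.64, 0.19
R0 = Σ lx·mx = 2.45 → 2.45

2.45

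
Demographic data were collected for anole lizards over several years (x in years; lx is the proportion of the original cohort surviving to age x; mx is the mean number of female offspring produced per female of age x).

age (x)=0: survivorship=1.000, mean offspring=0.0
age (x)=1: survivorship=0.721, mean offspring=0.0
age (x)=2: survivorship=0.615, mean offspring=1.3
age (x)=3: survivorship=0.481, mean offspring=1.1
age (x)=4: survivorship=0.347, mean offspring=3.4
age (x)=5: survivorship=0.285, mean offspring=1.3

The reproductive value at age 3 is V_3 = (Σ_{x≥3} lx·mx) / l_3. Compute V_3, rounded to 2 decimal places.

4.32

lx·mx for x ≥ 3: 0.5291, 1.1798, 0.3705 → sum = 2.0794
V_3 = 2.0794 / l_3 = 2.0794 / 0.481 = 4.323077… → 4.32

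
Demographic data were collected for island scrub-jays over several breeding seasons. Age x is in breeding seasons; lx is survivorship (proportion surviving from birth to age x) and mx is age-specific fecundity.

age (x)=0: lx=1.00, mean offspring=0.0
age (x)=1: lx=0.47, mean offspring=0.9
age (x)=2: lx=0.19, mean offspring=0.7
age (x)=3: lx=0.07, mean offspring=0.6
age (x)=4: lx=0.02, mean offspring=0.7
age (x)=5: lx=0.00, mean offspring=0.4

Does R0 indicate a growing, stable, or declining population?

declining

R0 = Σ lx·mx = 0 + 0.423 + 0.133 + 0.042 + 0.014 + 0 = 0.612
R0 < 1, so the population is declining.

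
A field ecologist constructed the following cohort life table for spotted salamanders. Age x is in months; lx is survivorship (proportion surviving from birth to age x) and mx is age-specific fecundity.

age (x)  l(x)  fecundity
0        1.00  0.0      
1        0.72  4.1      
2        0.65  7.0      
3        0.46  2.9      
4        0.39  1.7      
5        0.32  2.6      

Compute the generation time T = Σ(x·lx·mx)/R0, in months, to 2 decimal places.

2.21

lx·mx: 0, 2.952, 4.55, 1.334, 0.663, 0.832 → R0 = 10.331
x·lx·mx: 0, 2.952, 9.1, 4.002, 2.652, 4.16 → Σ = 22.866
T = 22.866 / 10.331 = 2.213338… → 2.21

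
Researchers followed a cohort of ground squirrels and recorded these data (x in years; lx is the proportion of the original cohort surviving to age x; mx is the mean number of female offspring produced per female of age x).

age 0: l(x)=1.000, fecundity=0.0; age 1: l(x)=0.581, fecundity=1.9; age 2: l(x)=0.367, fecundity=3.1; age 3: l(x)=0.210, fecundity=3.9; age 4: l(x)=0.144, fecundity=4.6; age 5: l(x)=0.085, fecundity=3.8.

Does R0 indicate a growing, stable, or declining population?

growing

R0 = Σ lx·mx = 0 + 1.1039 + 1.1377 + 0.819 + 0.6624 + 0.323 = 4.046
R0 > 1, so the population is growing.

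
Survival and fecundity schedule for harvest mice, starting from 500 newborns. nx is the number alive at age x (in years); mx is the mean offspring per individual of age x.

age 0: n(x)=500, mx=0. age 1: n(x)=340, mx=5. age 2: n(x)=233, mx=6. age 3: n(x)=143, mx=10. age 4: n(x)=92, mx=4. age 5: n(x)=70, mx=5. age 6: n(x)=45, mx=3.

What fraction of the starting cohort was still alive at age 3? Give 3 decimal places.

l_3 = n_3/n_0 = 143/500 = 0.286 → 0.286

0.286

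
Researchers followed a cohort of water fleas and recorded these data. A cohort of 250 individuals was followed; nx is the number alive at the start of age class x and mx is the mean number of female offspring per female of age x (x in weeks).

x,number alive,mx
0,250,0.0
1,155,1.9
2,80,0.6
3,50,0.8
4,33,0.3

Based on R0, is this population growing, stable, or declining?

lx = nx/n0 = nx/250: 1, 0.62, 0.32, 0.2, 0.132
R0 = Σ lx·mx = 0 + 1.178 + 0.192 + 0.16 + 0.0396 = 1.5696
R0 > 1, so the population is growing.

growing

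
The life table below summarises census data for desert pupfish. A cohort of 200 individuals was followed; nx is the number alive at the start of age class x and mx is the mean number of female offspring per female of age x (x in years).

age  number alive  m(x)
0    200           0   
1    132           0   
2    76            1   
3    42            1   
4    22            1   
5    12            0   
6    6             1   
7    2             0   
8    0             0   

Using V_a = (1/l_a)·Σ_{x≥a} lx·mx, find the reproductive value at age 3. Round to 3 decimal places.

1.667

lx = nx/n0 = nx/200: 1, 0.66, 0.38, 0.21, 0.11, 0.06, 0.03, 0.01, 0
lx·mx for x ≥ 3: 0.21, 0.11, 0, 0.03, 0, 0 → sum = 0.35
V_3 = 0.35 / l_3 = 0.35 / 0.21 = 1.666667… → 1.667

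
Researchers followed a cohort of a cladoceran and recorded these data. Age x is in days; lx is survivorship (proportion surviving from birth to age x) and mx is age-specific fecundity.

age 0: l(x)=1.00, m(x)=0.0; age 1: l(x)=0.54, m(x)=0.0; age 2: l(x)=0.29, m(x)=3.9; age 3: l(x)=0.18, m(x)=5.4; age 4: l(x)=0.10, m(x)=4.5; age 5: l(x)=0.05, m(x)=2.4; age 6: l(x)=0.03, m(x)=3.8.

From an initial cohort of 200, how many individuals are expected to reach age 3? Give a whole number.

36

Expected survivors = N0 · l_3 = 200 × 0.18 = 36 → 36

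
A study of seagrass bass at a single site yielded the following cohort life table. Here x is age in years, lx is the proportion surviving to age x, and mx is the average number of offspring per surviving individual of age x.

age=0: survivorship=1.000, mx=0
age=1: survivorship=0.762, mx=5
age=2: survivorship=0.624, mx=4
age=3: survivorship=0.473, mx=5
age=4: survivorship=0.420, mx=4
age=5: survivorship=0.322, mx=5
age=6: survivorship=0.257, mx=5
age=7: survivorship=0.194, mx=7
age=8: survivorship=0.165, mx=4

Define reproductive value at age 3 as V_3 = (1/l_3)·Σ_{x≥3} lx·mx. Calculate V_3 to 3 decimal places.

18.939

lx·mx for x ≥ 3: 2.365, 1.68, 1.61, 1.285, 1.358, 0.66 → sum = 8.958
V_3 = 8.958 / l_3 = 8.958 / 0.473 = 18.938689… → 18.939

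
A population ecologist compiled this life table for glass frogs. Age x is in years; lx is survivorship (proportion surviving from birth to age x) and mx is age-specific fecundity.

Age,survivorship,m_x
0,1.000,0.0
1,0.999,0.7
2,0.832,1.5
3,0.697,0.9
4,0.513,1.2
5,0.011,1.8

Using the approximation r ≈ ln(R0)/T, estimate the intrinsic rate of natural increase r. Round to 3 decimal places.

R0 = Σ lx·mx = 0 + 0.6993 + 1.248 + 0.6273 + 0.6156 + 0.0198 = 3.21
Σ x·lx·mx = 7.6386; T = 7.6386/3.21 = 2.37963…
r ≈ ln(R0)/T = ln(3.21)/2.37963… = 0.49011… → 0.490

0.490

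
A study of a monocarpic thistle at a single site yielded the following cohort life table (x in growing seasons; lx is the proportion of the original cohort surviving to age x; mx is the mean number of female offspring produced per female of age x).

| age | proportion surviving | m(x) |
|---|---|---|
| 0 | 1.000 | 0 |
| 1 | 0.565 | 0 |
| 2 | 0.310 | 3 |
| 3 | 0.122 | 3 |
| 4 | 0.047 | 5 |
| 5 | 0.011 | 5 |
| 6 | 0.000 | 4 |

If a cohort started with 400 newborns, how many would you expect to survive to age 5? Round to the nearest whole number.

Expected survivors = N0 · l_5 = 400 × 0.011 = 4.4 → 4

4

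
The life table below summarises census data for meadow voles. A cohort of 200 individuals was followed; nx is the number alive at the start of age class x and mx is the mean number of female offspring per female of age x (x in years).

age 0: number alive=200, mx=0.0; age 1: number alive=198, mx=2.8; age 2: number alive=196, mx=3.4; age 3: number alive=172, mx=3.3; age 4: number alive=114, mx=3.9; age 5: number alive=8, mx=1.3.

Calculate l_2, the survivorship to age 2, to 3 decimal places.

0.980

l_2 = n_2/n_0 = 196/200 = 0.98 → 0.980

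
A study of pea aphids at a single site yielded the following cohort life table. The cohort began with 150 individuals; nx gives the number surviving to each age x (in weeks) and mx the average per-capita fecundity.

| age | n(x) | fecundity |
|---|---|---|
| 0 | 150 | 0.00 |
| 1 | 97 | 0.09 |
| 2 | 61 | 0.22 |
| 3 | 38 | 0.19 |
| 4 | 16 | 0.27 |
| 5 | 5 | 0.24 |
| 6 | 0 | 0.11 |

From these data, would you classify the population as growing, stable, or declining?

lx = nx/n0 = nx/150: 1, 0.64667…, 0.40667…, 0.25333…, 0.10667…, 0.03333…, 0
R0 = Σ lx·mx = 0 + 0.0582… + 0.089467… + 0.048133… + 0.0288… + 0.008… + 0 = 0.2326…
R0 < 1, so the population is declining.

declining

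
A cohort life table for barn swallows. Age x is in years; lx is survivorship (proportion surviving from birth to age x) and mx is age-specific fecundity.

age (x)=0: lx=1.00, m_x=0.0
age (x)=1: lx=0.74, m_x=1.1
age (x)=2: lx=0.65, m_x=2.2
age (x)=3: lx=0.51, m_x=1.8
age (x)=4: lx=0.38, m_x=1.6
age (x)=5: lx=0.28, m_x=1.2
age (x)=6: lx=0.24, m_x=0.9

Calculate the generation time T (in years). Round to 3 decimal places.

lx·mx: 0, 0.814, 1.43, 0.918, 0.608, 0.336, 0.216 → R0 = 4.322
x·lx·mx: 0, 0.814, 2.86, 2.754, 2.432, 1.68, 1.296 → Σ = 11.836
T = 11.836 / 4.322 = 2.738547… → 2.739

2.739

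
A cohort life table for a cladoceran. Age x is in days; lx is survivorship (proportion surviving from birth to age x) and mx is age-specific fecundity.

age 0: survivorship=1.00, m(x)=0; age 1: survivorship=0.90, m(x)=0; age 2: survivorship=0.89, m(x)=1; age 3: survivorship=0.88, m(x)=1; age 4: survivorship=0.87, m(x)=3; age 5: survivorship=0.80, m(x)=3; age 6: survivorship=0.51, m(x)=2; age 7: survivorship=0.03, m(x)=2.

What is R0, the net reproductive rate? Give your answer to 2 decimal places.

lx·mx by age: 0, 0, 0.89, 0.88, 2.61, 2.4, 1.02, 0.06
R0 = Σ lx·mx = 7.86 → 7.86

7.86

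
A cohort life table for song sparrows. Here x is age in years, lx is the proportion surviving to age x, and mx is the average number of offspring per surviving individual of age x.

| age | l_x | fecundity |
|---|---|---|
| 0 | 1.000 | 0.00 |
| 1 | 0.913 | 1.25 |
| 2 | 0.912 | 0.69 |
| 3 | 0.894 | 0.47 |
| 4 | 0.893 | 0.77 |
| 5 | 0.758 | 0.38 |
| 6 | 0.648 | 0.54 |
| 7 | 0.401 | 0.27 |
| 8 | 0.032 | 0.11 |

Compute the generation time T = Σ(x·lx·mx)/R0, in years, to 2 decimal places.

lx·mx: 0, 1.14125, 0.62928, 0.42018, 0.68761, 0.28804, 0.34992, 0.10827, 0.00352 → R0 = 3.62807
x·lx·mx: 0, 1.14125, 1.25856, 1.26054, 2.75044, 1.4402, 2.09952, 0.75789, 0.02816 → Σ = 10.73656
T = 10.73656 / 3.62807 = 2.959303… → 2.96

2.96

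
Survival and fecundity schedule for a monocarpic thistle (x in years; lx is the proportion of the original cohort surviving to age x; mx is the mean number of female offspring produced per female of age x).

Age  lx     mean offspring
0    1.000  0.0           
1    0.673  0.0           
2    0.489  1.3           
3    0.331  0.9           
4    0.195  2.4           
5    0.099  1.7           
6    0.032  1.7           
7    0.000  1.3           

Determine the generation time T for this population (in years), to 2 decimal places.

lx·mx: 0, 0, 0.6357, 0.2979, 0.468, 0.1683, 0.0544, 0 → R0 = 1.6243
x·lx·mx: 0, 0, 1.2714, 0.8937, 1.872, 0.8415, 0.3264, 0 → Σ = 5.205
T = 5.205 / 1.6243 = 3.204457… → 3.20

3.20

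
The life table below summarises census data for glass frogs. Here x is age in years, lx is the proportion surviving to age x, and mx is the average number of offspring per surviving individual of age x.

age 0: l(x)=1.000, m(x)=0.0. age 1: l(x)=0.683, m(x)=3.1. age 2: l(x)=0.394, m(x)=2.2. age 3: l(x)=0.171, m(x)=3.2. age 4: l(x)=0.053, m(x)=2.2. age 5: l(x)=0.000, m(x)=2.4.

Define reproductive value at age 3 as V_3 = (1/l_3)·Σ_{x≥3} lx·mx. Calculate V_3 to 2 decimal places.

3.88

lx·mx for x ≥ 3: 0.5472, 0.1166, 0 → sum = 0.6638
V_3 = 0.6638 / l_3 = 0.6638 / 0.171 = 3.881871… → 3.88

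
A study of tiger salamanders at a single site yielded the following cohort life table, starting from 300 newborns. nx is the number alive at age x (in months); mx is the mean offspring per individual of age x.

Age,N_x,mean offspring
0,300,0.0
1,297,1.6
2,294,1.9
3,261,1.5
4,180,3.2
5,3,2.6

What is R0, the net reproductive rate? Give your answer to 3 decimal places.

6.697

lx = nx/n0 = nx/300: 1, 0.99, 0.98, 0.87, 0.6, 0.01
lx·mx by age: 0, 1.584, 1.862, 1.305, 1.92, 0.026
R0 = Σ lx·mx = 6.697 → 6.697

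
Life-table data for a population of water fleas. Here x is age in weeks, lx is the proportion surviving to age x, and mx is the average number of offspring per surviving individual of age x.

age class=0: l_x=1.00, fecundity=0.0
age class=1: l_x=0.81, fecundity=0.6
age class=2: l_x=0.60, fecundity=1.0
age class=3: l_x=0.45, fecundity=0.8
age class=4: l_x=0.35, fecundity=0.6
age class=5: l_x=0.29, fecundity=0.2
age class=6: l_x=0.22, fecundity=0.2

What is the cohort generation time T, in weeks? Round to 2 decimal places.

lx·mx: 0, 0.486, 0.6, 0.36, 0.21, 0.058, 0.044 → R0 = 1.758
x·lx·mx: 0, 0.486, 1.2, 1.08, 0.84, 0.29, 0.264 → Σ = 4.16
T = 4.16 / 1.758 = 2.366325… → 2.37

2.37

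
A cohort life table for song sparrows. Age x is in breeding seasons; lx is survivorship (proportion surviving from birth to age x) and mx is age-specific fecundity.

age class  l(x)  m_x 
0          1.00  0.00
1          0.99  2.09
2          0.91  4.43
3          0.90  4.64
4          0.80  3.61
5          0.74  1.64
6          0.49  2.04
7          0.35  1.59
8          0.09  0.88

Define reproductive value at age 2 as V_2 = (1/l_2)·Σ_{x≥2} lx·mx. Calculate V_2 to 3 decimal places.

lx·mx for x ≥ 2: 4.0313, 4.176, 2.888, 1.2136, 0.9996, 0.5565, 0.0792 → sum = 13.9442
V_2 = 13.9442 / l_2 = 13.9442 / 0.91 = 15.323297… → 15.323

15.323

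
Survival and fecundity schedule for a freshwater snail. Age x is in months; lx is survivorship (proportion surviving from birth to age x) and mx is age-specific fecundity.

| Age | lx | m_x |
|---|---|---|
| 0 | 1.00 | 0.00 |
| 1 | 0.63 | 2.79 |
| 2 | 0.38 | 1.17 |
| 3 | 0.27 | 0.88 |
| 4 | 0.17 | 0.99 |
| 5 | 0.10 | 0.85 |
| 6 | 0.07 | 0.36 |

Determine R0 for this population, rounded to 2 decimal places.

lx·mx by age: 0, 1.7577, 0.4446, 0.2376, 0.1683, 0.085, 0.0252
R0 = Σ lx·mx = 2.7184 → 2.72

2.72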